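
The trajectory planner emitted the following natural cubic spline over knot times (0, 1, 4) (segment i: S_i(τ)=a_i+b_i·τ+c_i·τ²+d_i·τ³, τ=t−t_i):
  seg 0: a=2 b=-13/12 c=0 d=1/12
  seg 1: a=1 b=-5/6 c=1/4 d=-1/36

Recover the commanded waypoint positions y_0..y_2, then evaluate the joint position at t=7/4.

y_0=2 y_1=1 y_2=0
S(7/4) = 129/256

y_0 = S_0(0) = a_0 = 2
y_1 = S_1(0) = a_1 = 1
y_2 = S_1(3) = 0
t_q=7/4 is in segment 1 (τ=3/4); S_1(τ)=129/256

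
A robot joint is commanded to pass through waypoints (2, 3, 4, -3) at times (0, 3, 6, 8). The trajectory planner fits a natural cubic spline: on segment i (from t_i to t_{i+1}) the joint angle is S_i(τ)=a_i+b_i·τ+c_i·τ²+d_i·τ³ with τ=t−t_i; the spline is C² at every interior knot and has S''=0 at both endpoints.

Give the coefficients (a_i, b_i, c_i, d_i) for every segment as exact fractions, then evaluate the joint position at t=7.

  seg 0: a=2 b=5/222 c=0 d=23/666
  seg 1: a=3 b=106/111 c=23/74 d=-115/666
  seg 2: a=4 b=-409/222 c=-46/37 d=23/111
S(7) = 83/74

Δ: Δ0=1/3, Δ1=1/3, Δ2=-7/2
row 1: diag=12, rhs=0; c'=1/4, d'=0
row 2: denom=10−3·1/4=37/4; d'=(-23−3·0)/(37/4)=-92/37
back: M2=-92/37
back: M1=0−1/4·-92/37=23/37
M: M0=0, M1=23/37, M2=-92/37, M3=0
seg 0: a=2, c=M0/2=0, d=(M1−M0)/(6·3)=23/666, b=Δ0−h0·(2M0+M1)/6=5/222
seg 1: a=3, c=M1/2=23/74, d=(M2−M1)/(6·3)=-115/666, b=Δ1−h1·(2M1+M2)/6=106/111
seg 2: a=4, c=M2/2=-46/37, d=(M3−M2)/(6·2)=23/111, b=Δ2−h2·(2M2+M3)/6=-409/222
t_q=7 → seg 2, τ=1; S=4+-409/222·τ+-46/37·τ²+23/111·τ³=83/74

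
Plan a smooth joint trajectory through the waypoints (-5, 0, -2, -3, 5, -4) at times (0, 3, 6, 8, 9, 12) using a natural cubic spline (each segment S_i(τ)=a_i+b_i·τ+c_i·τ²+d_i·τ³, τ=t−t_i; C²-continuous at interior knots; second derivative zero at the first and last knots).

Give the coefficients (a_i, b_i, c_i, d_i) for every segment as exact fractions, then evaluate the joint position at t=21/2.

  seg 0: a=-5 b=2171/1074 c=0 d=-127/3222
  seg 1: a=0 b=514/537 c=-127/358 d=-601/9666
  seg 2: a=-2 b=-3061/1074 c=-491/537 d=187/179
  seg 3: a=-3 b=6475/1074 c=2875/537 d=-1211/358
  seg 4: a=5 b=3538/537 c=-5149/1074 d=5149/9666
S(21/2) = 16879/2864

Δ: Δ0=5/3, Δ1=-2/3, Δ2=-1/2, Δ3=8, Δ4=-3
row 1: diag=12, rhs=-14; c'=1/4, d'=-7/6
row 2: denom=10−3·1/4=37/4; d'=(1−3·-7/6)/(37/4)=18/37
row 3: denom=6−2·8/37=206/37; d'=(51−2·18/37)/(206/37)=1851/206
row 4: denom=8−1·37/206=1611/206; d'=(-66−1·1851/206)/(1611/206)=-5149/537
back: M4=-5149/537
back: M3=1851/206−37/206·-5149/537=5750/537
back: M2=18/37−8/37·5750/537=-982/537
back: M1=-7/6−1/4·-982/537=-127/179
M: M0=0, M1=-127/179, M2=-982/537, M3=5750/537, M4=-5149/537, M5=0
seg 0: a=-5, c=M0/2=0, d=(M1−M0)/(6·3)=-127/3222, b=Δ0−h0·(2M0+M1)/6=2171/1074
seg 1: a=0, c=M1/2=-127/358, d=(M2−M1)/(6·3)=-601/9666, b=Δ1−h1·(2M1+M2)/6=514/537
seg 2: a=-2, c=M2/2=-491/537, d=(M3−M2)/(6·2)=187/179, b=Δ2−h2·(2M2+M3)/6=-3061/1074
seg 3: a=-3, c=M3/2=2875/537, d=(M4−M3)/(6·1)=-1211/358, b=Δ3−h3·(2M3+M4)/6=6475/1074
seg 4: a=5, c=M4/2=-5149/1074, d=(M5−M4)/(6·3)=5149/9666, b=Δ4−h4·(2M4+M5)/6=3538/537
t_q=21/2 → seg 4, τ=3/2; S=5+3538/537·τ+-5149/1074·τ²+5149/9666·τ³=16879/2864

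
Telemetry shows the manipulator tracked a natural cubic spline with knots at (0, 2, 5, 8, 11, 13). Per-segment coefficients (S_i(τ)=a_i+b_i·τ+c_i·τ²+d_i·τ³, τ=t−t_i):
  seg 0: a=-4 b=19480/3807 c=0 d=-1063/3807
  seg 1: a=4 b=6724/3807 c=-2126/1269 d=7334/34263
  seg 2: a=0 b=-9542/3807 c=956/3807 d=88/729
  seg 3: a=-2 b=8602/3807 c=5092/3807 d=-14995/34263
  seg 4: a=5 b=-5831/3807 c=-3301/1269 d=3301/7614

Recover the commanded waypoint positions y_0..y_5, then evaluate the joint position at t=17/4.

y_0=-4 y_1=4 y_2=0 y_3=-2 y_4=5 y_5=-5
S(17/4) = 26135/13536

y_0 = S_0(0) = a_0 = -4
y_1 = S_1(0) = a_1 = 4
y_2 = S_2(0) = a_2 = 0
y_3 = S_3(0) = a_3 = -2
y_4 = S_4(0) = a_4 = 5
y_5 = S_4(2) = -5
t_q=17/4 is in segment 1 (τ=9/4); S_1(τ)=26135/13536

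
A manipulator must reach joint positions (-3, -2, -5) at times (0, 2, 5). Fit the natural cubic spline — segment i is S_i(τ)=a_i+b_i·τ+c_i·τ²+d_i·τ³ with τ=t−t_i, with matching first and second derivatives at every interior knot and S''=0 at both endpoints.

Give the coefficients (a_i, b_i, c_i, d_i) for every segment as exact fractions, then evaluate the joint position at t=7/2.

Δ: Δ0=1/2, Δ1=-1
row 1: diag=10, rhs=-9; c'=3/10, d'=-9/10
back: M1=-9/10
M: M0=0, M1=-9/10, M2=0
seg 0: a=-3, c=M0/2=0, d=(M1−M0)/(6·2)=-3/40, b=Δ0−h0·(2M0+M1)/6=4/5
seg 1: a=-2, c=M1/2=-9/20, d=(M2−M1)/(6·3)=1/20, b=Δ1−h1·(2M1+M2)/6=-1/10
t_q=7/2 → seg 1, τ=3/2; S=-2+-1/10·τ+-9/20·τ²+1/20·τ³=-479/160

  seg 0: a=-3 b=4/5 c=0 d=-3/40
  seg 1: a=-2 b=-1/10 c=-9/20 d=1/20
S(7/2) = -479/160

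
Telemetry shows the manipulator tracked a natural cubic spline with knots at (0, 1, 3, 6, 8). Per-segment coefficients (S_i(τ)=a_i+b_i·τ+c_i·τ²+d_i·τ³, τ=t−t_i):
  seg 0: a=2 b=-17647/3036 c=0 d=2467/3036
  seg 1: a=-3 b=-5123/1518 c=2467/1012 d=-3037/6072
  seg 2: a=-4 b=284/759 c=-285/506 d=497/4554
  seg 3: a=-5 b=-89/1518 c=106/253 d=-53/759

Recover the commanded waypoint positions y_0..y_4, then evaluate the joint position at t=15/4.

y_0=2 y_1=-3 y_2=-4 y_3=-5 y_4=-4
S(15/4) = -11747/2944

y_0 = S_0(0) = a_0 = 2
y_1 = S_1(0) = a_1 = -3
y_2 = S_2(0) = a_2 = -4
y_3 = S_3(0) = a_3 = -5
y_4 = S_3(2) = -4
t_q=15/4 is in segment 2 (τ=3/4); S_2(τ)=-11747/2944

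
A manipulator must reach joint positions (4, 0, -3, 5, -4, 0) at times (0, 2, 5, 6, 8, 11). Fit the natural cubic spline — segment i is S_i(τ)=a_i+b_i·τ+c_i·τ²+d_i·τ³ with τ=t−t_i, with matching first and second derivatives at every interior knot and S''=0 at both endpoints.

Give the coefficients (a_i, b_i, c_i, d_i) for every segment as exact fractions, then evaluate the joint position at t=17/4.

  seg 0: a=4 b=-1196/969 c=0 d=-371/1938
  seg 1: a=0 b=-3422/969 c=-371/323 d=5792/8721
  seg 2: a=-3 b=428/57 c=4679/969 d=-1401/323
  seg 3: a=5 b=4025/969 c=-7930/969 d=4983/2584
  seg 4: a=-4 b=-10543/1938 c=13127/3876 d=-13127/34884
S(17/4) = -32019/5168

Δ: Δ0=-2, Δ1=-1, Δ2=8, Δ3=-9/2, Δ4=4/3
row 1: diag=10, rhs=6; c'=3/10, d'=3/5
row 2: denom=8−3·3/10=71/10; d'=(54−3·3/5)/(71/10)=522/71
row 3: denom=6−1·10/71=416/71; d'=(-75−1·522/71)/(416/71)=-5847/416
row 4: denom=10−2·71/208=969/104; d'=(35−2·-5847/416)/(969/104)=13127/1938
back: M4=13127/1938
back: M3=-5847/416−71/208·13127/1938=-15860/969
back: M2=522/71−10/71·-15860/969=9358/969
back: M1=3/5−3/10·9358/969=-742/323
M: M0=0, M1=-742/323, M2=9358/969, M3=-15860/969, M4=13127/1938, M5=0
seg 0: a=4, c=M0/2=0, d=(M1−M0)/(6·2)=-371/1938, b=Δ0−h0·(2M0+M1)/6=-1196/969
seg 1: a=0, c=M1/2=-371/323, d=(M2−M1)/(6·3)=5792/8721, b=Δ1−h1·(2M1+M2)/6=-3422/969
seg 2: a=-3, c=M2/2=4679/969, d=(M3−M2)/(6·1)=-1401/323, b=Δ2−h2·(2M2+M3)/6=428/57
seg 3: a=5, c=M3/2=-7930/969, d=(M4−M3)/(6·2)=4983/2584, b=Δ3−h3·(2M3+M4)/6=4025/969
seg 4: a=-4, c=M4/2=13127/3876, d=(M5−M4)/(6·3)=-13127/34884, b=Δ4−h4·(2M4+M5)/6=-10543/1938
t_q=17/4 → seg 1, τ=9/4; S=0+-3422/969·τ+-371/323·τ²+5792/8721·τ³=-32019/5168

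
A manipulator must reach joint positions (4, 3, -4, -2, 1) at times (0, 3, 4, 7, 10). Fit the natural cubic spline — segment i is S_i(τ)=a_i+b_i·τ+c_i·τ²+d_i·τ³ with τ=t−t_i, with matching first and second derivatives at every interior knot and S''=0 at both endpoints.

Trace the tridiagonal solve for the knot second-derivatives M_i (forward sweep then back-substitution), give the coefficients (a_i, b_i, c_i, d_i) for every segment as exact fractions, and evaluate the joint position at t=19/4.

Δ: Δ0=-1/3, Δ1=-7, Δ2=2/3, Δ3=1
row 1: diag=8, rhs=-40; c'=1/8, d'=-5
row 2: denom=8−1·1/8=63/8; d'=(46−1·-5)/(63/8)=136/21
row 3: denom=12−3·8/21=76/7; d'=(2−3·136/21)/(76/7)=-61/38
back: M3=-61/38
back: M2=136/21−8/21·-61/38=404/57
back: M1=-5−1/8·404/57=-671/114
M: M0=0, M1=-671/114, M2=404/57, M3=-61/38, M4=0
seg 0: a=4, c=M0/2=0, d=(M1−M0)/(6·3)=-671/2052, b=Δ0−h0·(2M0+M1)/6=595/228
seg 1: a=3, c=M1/2=-671/228, d=(M2−M1)/(6·1)=493/228, b=Δ1−h1·(2M1+M2)/6=-709/114
seg 2: a=-4, c=M2/2=202/57, d=(M3−M2)/(6·3)=-991/2052, b=Δ2−h2·(2M2+M3)/6=-427/76
seg 3: a=-2, c=M3/2=-61/76, d=(M4−M3)/(6·3)=61/684, b=Δ3−h3·(2M3+M4)/6=99/38
t_q=19/4 → seg 2, τ=3/4; S=-4+-427/76·τ+202/57·τ²+-991/2052·τ³=-31247/4864

  seg 0: a=4 b=595/228 c=0 d=-671/2052
  seg 1: a=3 b=-709/114 c=-671/228 d=493/228
  seg 2: a=-4 b=-427/76 c=202/57 d=-991/2052
  seg 3: a=-2 b=99/38 c=-61/76 d=61/684
S(19/4) = -31247/4864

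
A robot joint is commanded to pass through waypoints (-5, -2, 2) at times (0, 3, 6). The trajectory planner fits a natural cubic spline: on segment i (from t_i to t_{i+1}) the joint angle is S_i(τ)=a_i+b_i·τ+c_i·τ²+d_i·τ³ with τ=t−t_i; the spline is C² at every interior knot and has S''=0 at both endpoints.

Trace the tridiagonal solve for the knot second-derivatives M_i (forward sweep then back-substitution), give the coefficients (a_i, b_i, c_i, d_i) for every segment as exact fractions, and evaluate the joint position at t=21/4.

  seg 0: a=-5 b=11/12 c=0 d=1/108
  seg 1: a=-2 b=7/6 c=1/12 d=-1/108
S(21/4) = 241/256

Δ: Δ0=1, Δ1=4/3
row 1: diag=12, rhs=2; c'=1/4, d'=1/6
back: M1=1/6
M: M0=0, M1=1/6, M2=0
seg 0: a=-5, c=M0/2=0, d=(M1−M0)/(6·3)=1/108, b=Δ0−h0·(2M0+M1)/6=11/12
seg 1: a=-2, c=M1/2=1/12, d=(M2−M1)/(6·3)=-1/108, b=Δ1−h1·(2M1+M2)/6=7/6
t_q=21/4 → seg 1, τ=9/4; S=-2+7/6·τ+1/12·τ²+-1/108·τ³=241/256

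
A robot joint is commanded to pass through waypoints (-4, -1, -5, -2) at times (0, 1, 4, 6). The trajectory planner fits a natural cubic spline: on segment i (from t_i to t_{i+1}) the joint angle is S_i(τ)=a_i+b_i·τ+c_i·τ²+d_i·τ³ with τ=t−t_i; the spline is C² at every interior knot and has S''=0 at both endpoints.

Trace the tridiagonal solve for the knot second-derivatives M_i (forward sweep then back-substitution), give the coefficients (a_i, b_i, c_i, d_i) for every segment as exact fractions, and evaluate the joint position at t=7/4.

  seg 0: a=-4 b=1589/426 c=0 d=-311/426
  seg 1: a=-1 b=328/213 c=-311/142 d=175/426
  seg 2: a=-5 b=-217/426 c=107/71 d=-107/426
S(7/4) = -8213/9088

Δ: Δ0=3, Δ1=-4/3, Δ2=3/2
row 1: diag=8, rhs=-26; c'=3/8, d'=-13/4
row 2: denom=10−3·3/8=71/8; d'=(17−3·-13/4)/(71/8)=214/71
back: M2=214/71
back: M1=-13/4−3/8·214/71=-311/71
M: M0=0, M1=-311/71, M2=214/71, M3=0
seg 0: a=-4, c=M0/2=0, d=(M1−M0)/(6·1)=-311/426, b=Δ0−h0·(2M0+M1)/6=1589/426
seg 1: a=-1, c=M1/2=-311/142, d=(M2−M1)/(6·3)=175/426, b=Δ1−h1·(2M1+M2)/6=328/213
seg 2: a=-5, c=M2/2=107/71, d=(M3−M2)/(6·2)=-107/426, b=Δ2−h2·(2M2+M3)/6=-217/426
t_q=7/4 → seg 1, τ=3/4; S=-1+328/213·τ+-311/142·τ²+175/426·τ³=-8213/9088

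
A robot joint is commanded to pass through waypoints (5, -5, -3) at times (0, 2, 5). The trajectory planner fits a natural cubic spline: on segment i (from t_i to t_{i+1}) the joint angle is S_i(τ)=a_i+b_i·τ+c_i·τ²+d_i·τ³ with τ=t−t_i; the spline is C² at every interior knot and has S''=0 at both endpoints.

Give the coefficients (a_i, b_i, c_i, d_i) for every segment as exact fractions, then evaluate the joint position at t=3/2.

  seg 0: a=5 b=-92/15 c=0 d=17/60
  seg 1: a=-5 b=-41/15 c=17/10 d=-17/90
S(3/2) = -519/160

Δ: Δ0=-5, Δ1=2/3
row 1: diag=10, rhs=34; c'=3/10, d'=17/5
back: M1=17/5
M: M0=0, M1=17/5, M2=0
seg 0: a=5, c=M0/2=0, d=(M1−M0)/(6·2)=17/60, b=Δ0−h0·(2M0+M1)/6=-92/15
seg 1: a=-5, c=M1/2=17/10, d=(M2−M1)/(6·3)=-17/90, b=Δ1−h1·(2M1+M2)/6=-41/15
t_q=3/2 → seg 0, τ=3/2; S=5+-92/15·τ+0·τ²+17/60·τ³=-519/160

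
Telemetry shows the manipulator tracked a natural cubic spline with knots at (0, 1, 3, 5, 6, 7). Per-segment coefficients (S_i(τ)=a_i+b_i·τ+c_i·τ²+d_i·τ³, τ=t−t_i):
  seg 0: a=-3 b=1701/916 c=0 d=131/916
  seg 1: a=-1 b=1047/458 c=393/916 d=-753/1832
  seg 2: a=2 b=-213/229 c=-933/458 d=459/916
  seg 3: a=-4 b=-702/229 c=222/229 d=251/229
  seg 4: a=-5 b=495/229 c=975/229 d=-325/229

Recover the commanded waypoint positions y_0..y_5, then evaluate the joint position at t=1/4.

y_0=-3 y_1=-1 y_2=2 y_3=-4 y_4=-5 y_5=0
S(1/4) = -148525/58624

y_0 = S_0(0) = a_0 = -3
y_1 = S_1(0) = a_1 = -1
y_2 = S_2(0) = a_2 = 2
y_3 = S_3(0) = a_3 = -4
y_4 = S_4(0) = a_4 = -5
y_5 = S_4(1) = 0
t_q=1/4 is in segment 0 (τ=1/4); S_0(τ)=-148525/58624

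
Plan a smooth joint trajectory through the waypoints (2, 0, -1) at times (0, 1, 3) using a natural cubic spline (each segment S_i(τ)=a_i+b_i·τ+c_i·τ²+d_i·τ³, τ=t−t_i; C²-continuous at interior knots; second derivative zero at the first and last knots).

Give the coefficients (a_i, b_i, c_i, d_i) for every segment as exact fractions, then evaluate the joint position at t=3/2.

  seg 0: a=2 b=-9/4 c=0 d=1/4
  seg 1: a=0 b=-3/2 c=3/4 d=-1/8
S(3/2) = -37/64

Δ: Δ0=-2, Δ1=-1/2
row 1: diag=6, rhs=9; c'=1/3, d'=3/2
back: M1=3/2
M: M0=0, M1=3/2, M2=0
seg 0: a=2, c=M0/2=0, d=(M1−M0)/(6·1)=1/4, b=Δ0−h0·(2M0+M1)/6=-9/4
seg 1: a=0, c=M1/2=3/4, d=(M2−M1)/(6·2)=-1/8, b=Δ1−h1·(2M1+M2)/6=-3/2
t_q=3/2 → seg 1, τ=1/2; S=0+-3/2·τ+3/4·τ²+-1/8·τ³=-37/64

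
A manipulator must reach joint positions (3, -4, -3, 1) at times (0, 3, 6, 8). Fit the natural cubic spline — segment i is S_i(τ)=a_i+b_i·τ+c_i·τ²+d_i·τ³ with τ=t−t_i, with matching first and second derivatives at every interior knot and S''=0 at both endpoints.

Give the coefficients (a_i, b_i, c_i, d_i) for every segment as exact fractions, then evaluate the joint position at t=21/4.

  seg 0: a=3 b=-108/37 c=0 d=65/999
  seg 1: a=-4 b=-43/37 c=65/111 d=-29/999
  seg 2: a=-3 b=58/37 c=12/37 d=-2/37
S(21/4) = -9427/2368

Δ: Δ0=-7/3, Δ1=1/3, Δ2=2
row 1: diag=12, rhs=16; c'=1/4, d'=4/3
row 2: denom=10−3·1/4=37/4; d'=(10−3·4/3)/(37/4)=24/37
back: M2=24/37
back: M1=4/3−1/4·24/37=130/111
M: M0=0, M1=130/111, M2=24/37, M3=0
seg 0: a=3, c=M0/2=0, d=(M1−M0)/(6·3)=65/999, b=Δ0−h0·(2M0+M1)/6=-108/37
seg 1: a=-4, c=M1/2=65/111, d=(M2−M1)/(6·3)=-29/999, b=Δ1−h1·(2M1+M2)/6=-43/37
seg 2: a=-3, c=M2/2=12/37, d=(M3−M2)/(6·2)=-2/37, b=Δ2−h2·(2M2+M3)/6=58/37
t_q=21/4 → seg 1, τ=9/4; S=-4+-43/37·τ+65/111·τ²+-29/999·τ³=-9427/2368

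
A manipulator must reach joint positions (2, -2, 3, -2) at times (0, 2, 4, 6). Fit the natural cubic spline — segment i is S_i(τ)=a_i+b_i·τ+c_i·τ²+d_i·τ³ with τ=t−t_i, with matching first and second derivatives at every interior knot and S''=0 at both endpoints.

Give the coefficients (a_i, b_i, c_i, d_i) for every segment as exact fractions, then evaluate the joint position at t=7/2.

Δ: Δ0=-2, Δ1=5/2, Δ2=-5/2
row 1: diag=8, rhs=27; c'=1/4, d'=27/8
row 2: denom=8−2·1/4=15/2; d'=(-30−2·27/8)/(15/2)=-49/10
back: M2=-49/10
back: M1=27/8−1/4·-49/10=23/5
M: M0=0, M1=23/5, M2=-49/10, M3=0
seg 0: a=2, c=M0/2=0, d=(M1−M0)/(6·2)=23/60, b=Δ0−h0·(2M0+M1)/6=-53/15
seg 1: a=-2, c=M1/2=23/10, d=(M2−M1)/(6·2)=-19/24, b=Δ1−h1·(2M1+M2)/6=16/15
seg 2: a=3, c=M2/2=-49/20, d=(M3−M2)/(6·2)=49/120, b=Δ2−h2·(2M2+M3)/6=23/30
t_q=7/2 → seg 1, τ=3/2; S=-2+16/15·τ+23/10·τ²+-19/24·τ³=673/320

  seg 0: a=2 b=-53/15 c=0 d=23/60
  seg 1: a=-2 b=16/15 c=23/10 d=-19/24
  seg 2: a=3 b=23/30 c=-49/20 d=49/120
S(7/2) = 673/320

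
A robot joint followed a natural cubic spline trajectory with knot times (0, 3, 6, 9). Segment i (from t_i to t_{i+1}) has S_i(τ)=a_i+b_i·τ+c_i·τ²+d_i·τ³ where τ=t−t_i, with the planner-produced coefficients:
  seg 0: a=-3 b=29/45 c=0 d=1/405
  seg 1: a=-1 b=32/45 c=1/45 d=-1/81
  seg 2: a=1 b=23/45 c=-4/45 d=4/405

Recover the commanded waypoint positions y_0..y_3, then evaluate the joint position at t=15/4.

y_0 = S_0(0) = a_0 = -3
y_1 = S_1(0) = a_1 = -1
y_2 = S_2(0) = a_2 = 1
y_3 = S_2(3) = 2
t_q=15/4 is in segment 1 (τ=3/4); S_1(τ)=-147/320

y_0=-3 y_1=-1 y_2=1 y_3=2
S(15/4) = -147/320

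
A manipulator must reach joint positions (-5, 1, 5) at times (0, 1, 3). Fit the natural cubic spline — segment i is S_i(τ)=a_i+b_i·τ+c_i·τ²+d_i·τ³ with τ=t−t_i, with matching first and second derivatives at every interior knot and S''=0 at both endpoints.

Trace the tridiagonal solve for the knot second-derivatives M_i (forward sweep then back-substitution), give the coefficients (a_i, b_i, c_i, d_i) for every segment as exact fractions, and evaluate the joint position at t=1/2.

  seg 0: a=-5 b=20/3 c=0 d=-2/3
  seg 1: a=1 b=14/3 c=-2 d=1/3
S(1/2) = -7/4

Δ: Δ0=6, Δ1=2
row 1: diag=6, rhs=-24; c'=1/3, d'=-4
back: M1=-4
M: M0=0, M1=-4, M2=0
seg 0: a=-5, c=M0/2=0, d=(M1−M0)/(6·1)=-2/3, b=Δ0−h0·(2M0+M1)/6=20/3
seg 1: a=1, c=M1/2=-2, d=(M2−M1)/(6·2)=1/3, b=Δ1−h1·(2M1+M2)/6=14/3
t_q=1/2 → seg 0, τ=1/2; S=-5+20/3·τ+0·τ²+-2/3·τ³=-7/4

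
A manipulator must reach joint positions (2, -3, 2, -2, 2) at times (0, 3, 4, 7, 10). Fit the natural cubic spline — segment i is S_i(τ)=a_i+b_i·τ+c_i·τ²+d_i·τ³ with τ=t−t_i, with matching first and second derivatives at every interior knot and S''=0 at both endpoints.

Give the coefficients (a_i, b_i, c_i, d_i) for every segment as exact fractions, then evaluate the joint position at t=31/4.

  seg 0: a=2 b=-87/19 c=0 d=166/513
  seg 1: a=-3 b=79/19 c=166/57 d=-118/57
  seg 2: a=2 b=215/57 c=-188/57 d=91/171
  seg 3: a=-2 b=-94/57 c=85/57 d=-85/513
S(31/4) = -3001/1216

Δ: Δ0=-5/3, Δ1=5, Δ2=-4/3, Δ3=4/3
row 1: diag=8, rhs=40; c'=1/8, d'=5
row 2: denom=8−1·1/8=63/8; d'=(-38−1·5)/(63/8)=-344/63
row 3: denom=12−3·8/21=76/7; d'=(16−3·-344/63)/(76/7)=170/57
back: M3=170/57
back: M2=-344/63−8/21·170/57=-376/57
back: M1=5−1/8·-376/57=332/57
M: M0=0, M1=332/57, M2=-376/57, M3=170/57, M4=0
seg 0: a=2, c=M0/2=0, d=(M1−M0)/(6·3)=166/513, b=Δ0−h0·(2M0+M1)/6=-87/19
seg 1: a=-3, c=M1/2=166/57, d=(M2−M1)/(6·1)=-118/57, b=Δ1−h1·(2M1+M2)/6=79/19
seg 2: a=2, c=M2/2=-188/57, d=(M3−M2)/(6·3)=91/171, b=Δ2−h2·(2M2+M3)/6=215/57
seg 3: a=-2, c=M3/2=85/57, d=(M4−M3)/(6·3)=-85/513, b=Δ3−h3·(2M3+M4)/6=-94/57
t_q=31/4 → seg 3, τ=3/4; S=-2+-94/57·τ+85/57·τ²+-85/513·τ³=-3001/1216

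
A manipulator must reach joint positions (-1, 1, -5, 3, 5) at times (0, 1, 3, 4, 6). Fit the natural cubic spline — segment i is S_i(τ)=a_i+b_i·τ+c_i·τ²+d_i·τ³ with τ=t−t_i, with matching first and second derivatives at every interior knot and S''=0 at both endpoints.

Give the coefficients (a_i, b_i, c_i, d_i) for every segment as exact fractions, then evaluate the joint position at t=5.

  seg 0: a=-1 b=231/62 c=0 d=-107/62
  seg 1: a=1 b=-45/31 c=-321/62 d=273/124
  seg 2: a=-5 b=132/31 c=249/31 d=-133/31
  seg 3: a=3 b=231/31 c=-150/31 d=25/31
S(5) = 199/31

Δ: Δ0=2, Δ1=-3, Δ2=8, Δ3=1
row 1: diag=6, rhs=-30; c'=1/3, d'=-5
row 2: denom=6−2·1/3=16/3; d'=(66−2·-5)/(16/3)=57/4
row 3: denom=6−1·3/16=93/16; d'=(-42−1·57/4)/(93/16)=-300/31
back: M3=-300/31
back: M2=57/4−3/16·-300/31=498/31
back: M1=-5−1/3·498/31=-321/31
M: M0=0, M1=-321/31, M2=498/31, M3=-300/31, M4=0
seg 0: a=-1, c=M0/2=0, d=(M1−M0)/(6·1)=-107/62, b=Δ0−h0·(2M0+M1)/6=231/62
seg 1: a=1, c=M1/2=-321/62, d=(M2−M1)/(6·2)=273/124, b=Δ1−h1·(2M1+M2)/6=-45/31
seg 2: a=-5, c=M2/2=249/31, d=(M3−M2)/(6·1)=-133/31, b=Δ2−h2·(2M2+M3)/6=132/31
seg 3: a=3, c=M3/2=-150/31, d=(M4−M3)/(6·2)=25/31, b=Δ3−h3·(2M3+M4)/6=231/31
t_q=5 → seg 3, τ=1; S=3+231/31·τ+-150/31·τ²+25/31·τ³=199/31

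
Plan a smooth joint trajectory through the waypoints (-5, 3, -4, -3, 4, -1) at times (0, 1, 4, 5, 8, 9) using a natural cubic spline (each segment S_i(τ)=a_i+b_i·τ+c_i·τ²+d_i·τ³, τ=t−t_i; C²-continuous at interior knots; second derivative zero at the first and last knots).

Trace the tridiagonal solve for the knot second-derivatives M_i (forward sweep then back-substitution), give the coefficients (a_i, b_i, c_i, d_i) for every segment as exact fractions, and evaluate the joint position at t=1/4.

Δ: Δ0=8, Δ1=-7/3, Δ2=1, Δ3=7/3, Δ4=-5
row 1: diag=8, rhs=-62; c'=3/8, d'=-31/4
row 2: denom=8−3·3/8=55/8; d'=(20−3·-31/4)/(55/8)=346/55
row 3: denom=8−1·8/55=432/55; d'=(8−1·346/55)/(432/55)=47/216
row 4: denom=8−3·55/144=329/48; d'=(-44−3·47/216)/(329/48)=-6430/987
back: M4=-6430/987
back: M3=47/216−55/144·-6430/987=8012/2961
back: M2=346/55−8/55·8012/2961=17462/2961
back: M1=-31/4−3/8·17462/2961=-9832/987
M: M0=0, M1=-9832/987, M2=17462/2961, M3=8012/2961, M4=-6430/987, M5=0
seg 0: a=-5, c=M0/2=0, d=(M1−M0)/(6·1)=-4916/2961, b=Δ0−h0·(2M0+M1)/6=28604/2961
seg 1: a=3, c=M1/2=-4916/987, d=(M2−M1)/(6·3)=23479/26649, b=Δ1−h1·(2M1+M2)/6=13856/2961
seg 2: a=-4, c=M2/2=8731/2961, d=(M3−M2)/(6·1)=-25/47, b=Δ2−h2·(2M2+M3)/6=-4195/2961
seg 3: a=-3, c=M3/2=4006/2961, d=(M4−M3)/(6·3)=-13651/26649, b=Δ3−h3·(2M3+M4)/6=8542/2961
seg 4: a=4, c=M4/2=-3215/987, d=(M5−M4)/(6·1)=3215/2961, b=Δ4−h4·(2M4+M5)/6=-8375/2961
t_q=1/4 → seg 0, τ=1/4; S=-5+28604/2961·τ+0·τ²+-4916/2961·τ³=-41231/15792

  seg 0: a=-5 b=28604/2961 c=0 d=-4916/2961
  seg 1: a=3 b=13856/2961 c=-4916/987 d=23479/26649
  seg 2: a=-4 b=-4195/2961 c=8731/2961 d=-25/47
  seg 3: a=-3 b=8542/2961 c=4006/2961 d=-13651/26649
  seg 4: a=4 b=-8375/2961 c=-3215/987 d=3215/2961
S(1/4) = -41231/15792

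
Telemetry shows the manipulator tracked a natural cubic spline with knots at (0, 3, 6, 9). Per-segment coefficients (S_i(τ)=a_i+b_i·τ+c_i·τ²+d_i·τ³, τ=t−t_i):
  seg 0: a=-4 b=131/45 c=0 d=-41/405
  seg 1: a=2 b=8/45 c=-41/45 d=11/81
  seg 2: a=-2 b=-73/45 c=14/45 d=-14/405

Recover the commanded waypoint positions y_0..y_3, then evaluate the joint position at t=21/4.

y_0=-4 y_1=2 y_2=-2 y_3=-5
S(21/4) = -213/320

y_0 = S_0(0) = a_0 = -4
y_1 = S_1(0) = a_1 = 2
y_2 = S_2(0) = a_2 = -2
y_3 = S_2(3) = -5
t_q=21/4 is in segment 1 (τ=9/4); S_1(τ)=-213/320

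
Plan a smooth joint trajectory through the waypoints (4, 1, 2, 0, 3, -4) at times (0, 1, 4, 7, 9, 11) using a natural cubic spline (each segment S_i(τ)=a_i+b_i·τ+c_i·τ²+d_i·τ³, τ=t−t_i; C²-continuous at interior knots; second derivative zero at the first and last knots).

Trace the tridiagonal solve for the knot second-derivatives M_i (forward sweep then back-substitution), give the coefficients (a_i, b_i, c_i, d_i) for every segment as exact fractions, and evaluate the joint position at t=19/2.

Δ: Δ0=-3, Δ1=1/3, Δ2=-2/3, Δ3=3/2, Δ4=-7/2
row 1: diag=8, rhs=20; c'=3/8, d'=5/2
row 2: denom=12−3·3/8=87/8; d'=(-6−3·5/2)/(87/8)=-36/29
row 3: denom=10−3·8/29=266/29; d'=(13−3·-36/29)/(266/29)=485/266
row 4: denom=8−2·29/133=1006/133; d'=(-30−2·485/266)/(1006/133)=-4475/1006
back: M4=-4475/1006
back: M3=485/266−29/133·-4475/1006=1405/503
back: M2=-36/29−8/29·1405/503=-1012/503
back: M1=5/2−3/8·-1012/503=1637/503
M: M0=0, M1=1637/503, M2=-1012/503, M3=1405/503, M4=-4475/1006, M5=0
seg 0: a=4, c=M0/2=0, d=(M1−M0)/(6·1)=1637/3018, b=Δ0−h0·(2M0+M1)/6=-10691/3018
seg 1: a=1, c=M1/2=1637/1006, d=(M2−M1)/(6·3)=-883/3018, b=Δ1−h1·(2M1+M2)/6=-2890/1509
seg 2: a=2, c=M2/2=-506/503, d=(M3−M2)/(6·3)=2417/9054, b=Δ2−h2·(2M2+M3)/6=-155/3018
seg 3: a=0, c=M3/2=1405/1006, d=(M4−M3)/(6·2)=-7285/12072, b=Δ3−h3·(2M3+M4)/6=1691/1509
seg 4: a=3, c=M4/2=-4475/2012, d=(M5−M4)/(6·2)=4475/12072, b=Δ4−h4·(2M4+M5)/6=-1613/3018
t_q=19/2 → seg 4, τ=1/2; S=3+-1613/3018·τ+-4475/2012·τ²+4475/12072·τ³=71565/32192

  seg 0: a=4 b=-10691/3018 c=0 d=1637/3018
  seg 1: a=1 b=-2890/1509 c=1637/1006 d=-883/3018
  seg 2: a=2 b=-155/3018 c=-506/503 d=2417/9054
  seg 3: a=0 b=1691/1509 c=1405/1006 d=-7285/12072
  seg 4: a=3 b=-1613/3018 c=-4475/2012 d=4475/12072
S(19/2) = 71565/32192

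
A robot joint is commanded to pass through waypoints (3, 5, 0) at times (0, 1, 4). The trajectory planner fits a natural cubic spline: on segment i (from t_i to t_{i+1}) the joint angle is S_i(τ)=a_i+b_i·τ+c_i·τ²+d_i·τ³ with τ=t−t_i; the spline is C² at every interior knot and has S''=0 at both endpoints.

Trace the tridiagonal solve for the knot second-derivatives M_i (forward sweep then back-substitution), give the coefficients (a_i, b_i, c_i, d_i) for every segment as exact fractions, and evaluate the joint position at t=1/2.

Δ: Δ0=2, Δ1=-5/3
row 1: diag=8, rhs=-22; c'=3/8, d'=-11/4
back: M1=-11/4
M: M0=0, M1=-11/4, M2=0
seg 0: a=3, c=M0/2=0, d=(M1−M0)/(6·1)=-11/24, b=Δ0−h0·(2M0+M1)/6=59/24
seg 1: a=5, c=M1/2=-11/8, d=(M2−M1)/(6·3)=11/72, b=Δ1−h1·(2M1+M2)/6=13/12
t_q=1/2 → seg 0, τ=1/2; S=3+59/24·τ+0·τ²+-11/24·τ³=267/64

  seg 0: a=3 b=59/24 c=0 d=-11/24
  seg 1: a=5 b=13/12 c=-11/8 d=11/72
S(1/2) = 267/64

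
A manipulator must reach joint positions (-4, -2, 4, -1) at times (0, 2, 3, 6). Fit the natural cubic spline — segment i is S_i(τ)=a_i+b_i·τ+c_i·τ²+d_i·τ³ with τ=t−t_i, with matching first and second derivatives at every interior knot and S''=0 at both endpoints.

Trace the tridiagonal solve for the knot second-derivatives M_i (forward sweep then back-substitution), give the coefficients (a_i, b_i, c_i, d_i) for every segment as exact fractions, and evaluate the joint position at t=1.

Δ: Δ0=1, Δ1=6, Δ2=-5/3
row 1: diag=6, rhs=30; c'=1/6, d'=5
row 2: denom=8−1·1/6=47/6; d'=(-46−1·5)/(47/6)=-306/47
back: M2=-306/47
back: M1=5−1/6·-306/47=286/47
M: M0=0, M1=286/47, M2=-306/47, M3=0
seg 0: a=-4, c=M0/2=0, d=(M1−M0)/(6·2)=143/282, b=Δ0−h0·(2M0+M1)/6=-145/141
seg 1: a=-2, c=M1/2=143/47, d=(M2−M1)/(6·1)=-296/141, b=Δ1−h1·(2M1+M2)/6=713/141
seg 2: a=4, c=M2/2=-153/47, d=(M3−M2)/(6·3)=17/47, b=Δ2−h2·(2M2+M3)/6=683/141
t_q=1 → seg 0, τ=1; S=-4+-145/141·τ+0·τ²+143/282·τ³=-425/94

  seg 0: a=-4 b=-145/141 c=0 d=143/282
  seg 1: a=-2 b=713/141 c=143/47 d=-296/141
  seg 2: a=4 b=683/141 c=-153/47 d=17/47
S(1) = -425/94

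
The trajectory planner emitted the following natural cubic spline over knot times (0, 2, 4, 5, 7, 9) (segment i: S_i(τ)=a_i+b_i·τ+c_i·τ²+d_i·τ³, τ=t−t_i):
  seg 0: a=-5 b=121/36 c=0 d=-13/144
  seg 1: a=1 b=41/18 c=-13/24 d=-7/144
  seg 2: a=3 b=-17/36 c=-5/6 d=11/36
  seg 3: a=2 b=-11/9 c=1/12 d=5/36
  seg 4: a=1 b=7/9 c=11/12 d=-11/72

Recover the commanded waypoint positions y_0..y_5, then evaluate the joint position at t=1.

y_0=-5 y_1=1 y_2=3 y_3=2 y_4=1 y_5=5
S(1) = -83/48

y_0 = S_0(0) = a_0 = -5
y_1 = S_1(0) = a_1 = 1
y_2 = S_2(0) = a_2 = 3
y_3 = S_3(0) = a_3 = 2
y_4 = S_4(0) = a_4 = 1
y_5 = S_4(2) = 5
t_q=1 is in segment 0 (τ=1); S_0(τ)=-83/48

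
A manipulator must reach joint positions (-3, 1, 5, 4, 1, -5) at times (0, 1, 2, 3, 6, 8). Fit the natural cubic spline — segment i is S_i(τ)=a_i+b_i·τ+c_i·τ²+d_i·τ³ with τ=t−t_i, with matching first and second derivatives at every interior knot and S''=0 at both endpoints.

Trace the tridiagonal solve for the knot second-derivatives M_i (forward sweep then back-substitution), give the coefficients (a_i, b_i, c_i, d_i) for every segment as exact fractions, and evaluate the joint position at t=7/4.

  seg 0: a=-3 b=3739/1025 c=0 d=361/1025
  seg 1: a=1 b=4822/1025 c=1083/1025 d=-361/205
  seg 2: a=5 b=1573/1025 c=-4332/1025 d=1734/1025
  seg 3: a=4 b=-1889/1025 c=174/205 d=-194/1025
  seg 4: a=1 b=-1907/1025 c=-876/1025 d=146/1025
S(7/4) = 287309/65600

Δ: Δ0=4, Δ1=4, Δ2=-1, Δ3=-1, Δ4=-3
row 1: diag=4, rhs=0; c'=1/4, d'=0
row 2: denom=4−1·1/4=15/4; d'=(-30−1·0)/(15/4)=-8
row 3: denom=8−1·4/15=116/15; d'=(0−1·-8)/(116/15)=30/29
row 4: denom=10−3·45/116=1025/116; d'=(-12−3·30/29)/(1025/116)=-1752/1025
back: M4=-1752/1025
back: M3=30/29−45/116·-1752/1025=348/205
back: M2=-8−4/15·348/205=-8664/1025
back: M1=0−1/4·-8664/1025=2166/1025
M: M0=0, M1=2166/1025, M2=-8664/1025, M3=348/205, M4=-1752/1025, M5=0
seg 0: a=-3, c=M0/2=0, d=(M1−M0)/(6·1)=361/1025, b=Δ0−h0·(2M0+M1)/6=3739/1025
seg 1: a=1, c=M1/2=1083/1025, d=(M2−M1)/(6·1)=-361/205, b=Δ1−h1·(2M1+M2)/6=4822/1025
seg 2: a=5, c=M2/2=-4332/1025, d=(M3−M2)/(6·1)=1734/1025, b=Δ2−h2·(2M2+M3)/6=1573/1025
seg 3: a=4, c=M3/2=174/205, d=(M4−M3)/(6·3)=-194/1025, b=Δ3−h3·(2M3+M4)/6=-1889/1025
seg 4: a=1, c=M4/2=-876/1025, d=(M5−M4)/(6·2)=146/1025, b=Δ4−h4·(2M4+M5)/6=-1907/1025
t_q=7/4 → seg 1, τ=3/4; S=1+4822/1025·τ+1083/1025·τ²+-361/205·τ³=287309/65600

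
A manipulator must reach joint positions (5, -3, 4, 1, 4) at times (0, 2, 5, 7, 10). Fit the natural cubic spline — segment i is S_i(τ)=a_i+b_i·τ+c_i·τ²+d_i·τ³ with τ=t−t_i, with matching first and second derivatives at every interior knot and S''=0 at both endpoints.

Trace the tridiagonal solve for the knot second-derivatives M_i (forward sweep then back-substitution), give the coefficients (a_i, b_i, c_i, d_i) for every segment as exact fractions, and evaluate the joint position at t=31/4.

Δ: Δ0=-4, Δ1=7/3, Δ2=-3/2, Δ3=1
row 1: diag=10, rhs=38; c'=3/10, d'=19/5
row 2: denom=10−3·3/10=91/10; d'=(-23−3·19/5)/(91/10)=-344/91
row 3: denom=10−2·20/91=870/91; d'=(15−2·-344/91)/(870/91)=2053/870
back: M3=2053/870
back: M2=-344/91−20/91·2053/870=-374/87
back: M1=19/5−3/10·-374/87=738/145
M: M0=0, M1=738/145, M2=-374/87, M3=2053/870, M4=0
seg 0: a=5, c=M0/2=0, d=(M1−M0)/(6·2)=123/290, b=Δ0−h0·(2M0+M1)/6=-826/145
seg 1: a=-3, c=M1/2=369/145, d=(M2−M1)/(6·3)=-2042/3915, b=Δ1−h1·(2M1+M2)/6=-88/145
seg 2: a=4, c=M2/2=-187/87, d=(M3−M2)/(6·2)=1931/3480, b=Δ2−h2·(2M2+M3)/6=84/145
seg 3: a=1, c=M3/2=2053/1740, d=(M4−M3)/(6·3)=-2053/15660, b=Δ3−h3·(2M3+M4)/6=-1183/870
t_q=31/4 → seg 3, τ=3/4; S=1+-1183/870·τ+2053/1740·τ²+-2053/15660·τ³=21847/37120

  seg 0: a=5 b=-826/145 c=0 d=123/290
  seg 1: a=-3 b=-88/145 c=369/145 d=-2042/3915
  seg 2: a=4 b=84/145 c=-187/87 d=1931/3480
  seg 3: a=1 b=-1183/870 c=2053/1740 d=-2053/15660
S(31/4) = 21847/37120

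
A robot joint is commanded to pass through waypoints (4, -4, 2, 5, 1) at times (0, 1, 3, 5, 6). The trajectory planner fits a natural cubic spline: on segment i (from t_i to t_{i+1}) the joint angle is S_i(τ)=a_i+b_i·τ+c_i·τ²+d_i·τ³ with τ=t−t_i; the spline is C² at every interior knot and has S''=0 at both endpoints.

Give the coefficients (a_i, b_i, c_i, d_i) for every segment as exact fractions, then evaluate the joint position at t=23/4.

Δ: Δ0=-8, Δ1=3, Δ2=3/2, Δ3=-4
row 1: diag=6, rhs=66; c'=1/3, d'=11
row 2: denom=8−2·1/3=22/3; d'=(-9−2·11)/(22/3)=-93/22
row 3: denom=6−2·3/11=60/11; d'=(-33−2·-93/22)/(60/11)=-9/2
back: M3=-9/2
back: M2=-93/22−3/11·-9/2=-3
back: M1=11−1/3·-3=12
M: M0=0, M1=12, M2=-3, M3=-9/2, M4=0
seg 0: a=4, c=M0/2=0, d=(M1−M0)/(6·1)=2, b=Δ0−h0·(2M0+M1)/6=-10
seg 1: a=-4, c=M1/2=6, d=(M2−M1)/(6·2)=-5/4, b=Δ1−h1·(2M1+M2)/6=-4
seg 2: a=2, c=M2/2=-3/2, d=(M3−M2)/(6·2)=-1/8, b=Δ2−h2·(2M2+M3)/6=5
seg 3: a=5, c=M3/2=-9/4, d=(M4−M3)/(6·1)=3/4, b=Δ3−h3·(2M3+M4)/6=-5/2
t_q=23/4 → seg 3, τ=3/4; S=5+-5/2·τ+-9/4·τ²+3/4·τ³=557/256

  seg 0: a=4 b=-10 c=0 d=2
  seg 1: a=-4 b=-4 c=6 d=-5/4
  seg 2: a=2 b=5 c=-3/2 d=-1/8
  seg 3: a=5 b=-5/2 c=-9/4 d=3/4
S(23/4) = 557/256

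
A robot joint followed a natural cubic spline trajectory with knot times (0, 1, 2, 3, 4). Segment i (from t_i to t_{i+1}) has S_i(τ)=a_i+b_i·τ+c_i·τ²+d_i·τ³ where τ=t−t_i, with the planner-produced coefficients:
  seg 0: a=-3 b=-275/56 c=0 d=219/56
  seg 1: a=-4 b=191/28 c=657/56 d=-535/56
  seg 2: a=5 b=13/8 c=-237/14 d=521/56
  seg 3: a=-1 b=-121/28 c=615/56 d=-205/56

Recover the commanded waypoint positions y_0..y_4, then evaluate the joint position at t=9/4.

y_0 = S_0(0) = a_0 = -3
y_1 = S_1(0) = a_1 = -4
y_2 = S_2(0) = a_2 = 5
y_3 = S_3(0) = a_3 = -1
y_4 = S_3(1) = 2
t_q=9/4 is in segment 2 (τ=1/4); S_2(τ)=16105/3584

y_0=-3 y_1=-4 y_2=5 y_3=-1 y_4=2
S(9/4) = 16105/3584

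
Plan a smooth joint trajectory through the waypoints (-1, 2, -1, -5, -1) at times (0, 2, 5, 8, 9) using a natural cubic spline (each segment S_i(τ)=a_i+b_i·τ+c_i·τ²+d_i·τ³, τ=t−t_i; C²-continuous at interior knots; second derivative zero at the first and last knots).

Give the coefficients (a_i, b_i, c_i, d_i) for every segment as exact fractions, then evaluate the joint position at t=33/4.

  seg 0: a=-1 b=40/21 c=0 d=-17/168
  seg 1: a=2 b=29/42 c=-17/28 d=11/756
  seg 2: a=-1 b=-215/84 c=-10/21 d=223/756
  seg 3: a=-5 b=107/42 c=61/28 d=-61/84
S(33/4) = -1085/256

Δ: Δ0=3/2, Δ1=-1, Δ2=-4/3, Δ3=4
row 1: diag=10, rhs=-15; c'=3/10, d'=-3/2
row 2: denom=12−3·3/10=111/10; d'=(-2−3·-3/2)/(111/10)=25/111
row 3: denom=8−3·10/37=266/37; d'=(32−3·25/111)/(266/37)=61/14
back: M3=61/14
back: M2=25/111−10/37·61/14=-20/21
back: M1=-3/2−3/10·-20/21=-17/14
M: M0=0, M1=-17/14, M2=-20/21, M3=61/14, M4=0
seg 0: a=-1, c=M0/2=0, d=(M1−M0)/(6·2)=-17/168, b=Δ0−h0·(2M0+M1)/6=40/21
seg 1: a=2, c=M1/2=-17/28, d=(M2−M1)/(6·3)=11/756, b=Δ1−h1·(2M1+M2)/6=29/42
seg 2: a=-1, c=M2/2=-10/21, d=(M3−M2)/(6·3)=223/756, b=Δ2−h2·(2M2+M3)/6=-215/84
seg 3: a=-5, c=M3/2=61/28, d=(M4−M3)/(6·1)=-61/84, b=Δ3−h3·(2M3+M4)/6=107/42
t_q=33/4 → seg 3, τ=1/4; S=-5+107/42·τ+61/28·τ²+-61/84·τ³=-1085/256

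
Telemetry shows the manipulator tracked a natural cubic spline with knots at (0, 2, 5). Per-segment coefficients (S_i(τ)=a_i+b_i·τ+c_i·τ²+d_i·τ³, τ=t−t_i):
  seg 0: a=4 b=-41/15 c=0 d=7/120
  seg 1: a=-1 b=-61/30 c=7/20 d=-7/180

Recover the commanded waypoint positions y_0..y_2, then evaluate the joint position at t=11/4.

y_0=4 y_1=-1 y_2=-5
S(11/4) = -3001/1280

y_0 = S_0(0) = a_0 = 4
y_1 = S_1(0) = a_1 = -1
y_2 = S_1(3) = -5
t_q=11/4 is in segment 1 (τ=3/4); S_1(τ)=-3001/1280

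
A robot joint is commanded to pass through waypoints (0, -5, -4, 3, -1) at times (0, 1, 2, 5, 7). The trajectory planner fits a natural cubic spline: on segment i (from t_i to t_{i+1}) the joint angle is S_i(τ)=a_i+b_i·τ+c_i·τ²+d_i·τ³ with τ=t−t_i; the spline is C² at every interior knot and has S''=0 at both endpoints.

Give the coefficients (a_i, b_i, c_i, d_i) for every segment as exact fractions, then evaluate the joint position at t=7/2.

Δ: Δ0=-5, Δ1=1, Δ2=7/3, Δ3=-2
row 1: diag=4, rhs=36; c'=1/4, d'=9
row 2: denom=8−1·1/4=31/4; d'=(8−1·9)/(31/4)=-4/31
row 3: denom=10−3·12/31=274/31; d'=(-26−3·-4/31)/(274/31)=-397/137
back: M3=-397/137
back: M2=-4/31−12/31·-397/137=136/137
back: M1=9−1/4·136/137=1199/137
M: M0=0, M1=1199/137, M2=136/137, M3=-397/137, M4=0
seg 0: a=0, c=M0/2=0, d=(M1−M0)/(6·1)=1199/822, b=Δ0−h0·(2M0+M1)/6=-5309/822
seg 1: a=-5, c=M1/2=1199/274, d=(M2−M1)/(6·1)=-1063/822, b=Δ1−h1·(2M1+M2)/6=-856/411
seg 2: a=-4, c=M2/2=68/137, d=(M3−M2)/(6·3)=-533/2466, b=Δ2−h2·(2M2+M3)/6=2293/822
seg 3: a=3, c=M3/2=-397/274, d=(M4−M3)/(6·2)=397/1644, b=Δ3−h3·(2M3+M4)/6=-28/411
t_q=7/2 → seg 2, τ=3/2; S=-4+2293/822·τ+68/137·τ²+-533/2466·τ³=1253/2192

  seg 0: a=0 b=-5309/822 c=0 d=1199/822
  seg 1: a=-5 b=-856/411 c=1199/274 d=-1063/822
  seg 2: a=-4 b=2293/822 c=68/137 d=-533/2466
  seg 3: a=3 b=-28/411 c=-397/274 d=397/1644
S(7/2) = 1253/2192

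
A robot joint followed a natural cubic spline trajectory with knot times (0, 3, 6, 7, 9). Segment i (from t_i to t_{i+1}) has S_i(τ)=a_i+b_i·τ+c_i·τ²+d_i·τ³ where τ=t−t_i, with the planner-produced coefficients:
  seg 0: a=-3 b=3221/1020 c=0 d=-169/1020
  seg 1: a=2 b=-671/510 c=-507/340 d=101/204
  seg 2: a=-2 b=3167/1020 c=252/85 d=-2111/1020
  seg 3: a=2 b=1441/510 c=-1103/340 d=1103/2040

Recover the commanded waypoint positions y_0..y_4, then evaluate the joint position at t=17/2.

y_0 = S_0(0) = a_0 = -3
y_1 = S_1(0) = a_1 = 2
y_2 = S_2(0) = a_2 = -2
y_3 = S_3(0) = a_3 = 2
y_4 = S_3(2) = -1
t_q=17/2 is in segment 3 (τ=3/2); S_3(τ)=831/1088

y_0=-3 y_1=2 y_2=-2 y_3=2 y_4=-1
S(17/2) = 831/1088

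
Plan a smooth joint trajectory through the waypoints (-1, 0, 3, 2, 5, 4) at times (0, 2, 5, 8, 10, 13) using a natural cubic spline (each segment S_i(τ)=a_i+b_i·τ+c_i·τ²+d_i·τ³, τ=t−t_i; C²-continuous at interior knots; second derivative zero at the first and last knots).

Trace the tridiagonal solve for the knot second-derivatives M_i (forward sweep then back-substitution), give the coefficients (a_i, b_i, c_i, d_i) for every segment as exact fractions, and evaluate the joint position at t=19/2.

  seg 0: a=-1 b=221/813 c=0 d=371/6504
  seg 1: a=0 b=1555/1626 c=371/1084 d=-3197/29268
  seg 2: a=3 b=197/3252 c=-521/813 d=1657/9756
  seg 3: a=2 b=1303/1626 c=2887/3252 d=-1751/6504
  seg 4: a=5 b=304/271 c=-1183/1626 d=1183/14634
S(19/2) = 74421/17344

Δ: Δ0=1/2, Δ1=1, Δ2=-1/3, Δ3=3/2, Δ4=-1/3
row 1: diag=10, rhs=3; c'=3/10, d'=3/10
row 2: denom=12−3·3/10=111/10; d'=(-8−3·3/10)/(111/10)=-89/111
row 3: denom=10−3·10/37=340/37; d'=(11−3·-89/111)/(340/37)=124/85
row 4: denom=10−2·37/170=813/85; d'=(-11−2·124/85)/(813/85)=-1183/813
back: M4=-1183/813
back: M3=124/85−37/170·-1183/813=2887/1626
back: M2=-89/111−10/37·2887/1626=-1042/813
back: M1=3/10−3/10·-1042/813=371/542
M: M0=0, M1=371/542, M2=-1042/813, M3=2887/1626, M4=-1183/813, M5=0
seg 0: a=-1, c=M0/2=0, d=(M1−M0)/(6·2)=371/6504, b=Δ0−h0·(2M0+M1)/6=221/813
seg 1: a=0, c=M1/2=371/1084, d=(M2−M1)/(6·3)=-3197/29268, b=Δ1−h1·(2M1+M2)/6=1555/1626
seg 2: a=3, c=M2/2=-521/813, d=(M3−M2)/(6·3)=1657/9756, b=Δ2−h2·(2M2+M3)/6=197/3252
seg 3: a=2, c=M3/2=2887/3252, d=(M4−M3)/(6·2)=-1751/6504, b=Δ3−h3·(2M3+M4)/6=1303/1626
seg 4: a=5, c=M4/2=-1183/1626, d=(M5−M4)/(6·3)=1183/14634, b=Δ4−h4·(2M4+M5)/6=304/271
t_q=19/2 → seg 3, τ=3/2; S=2+1303/1626·τ+2887/3252·τ²+-1751/6504·τ³=74421/17344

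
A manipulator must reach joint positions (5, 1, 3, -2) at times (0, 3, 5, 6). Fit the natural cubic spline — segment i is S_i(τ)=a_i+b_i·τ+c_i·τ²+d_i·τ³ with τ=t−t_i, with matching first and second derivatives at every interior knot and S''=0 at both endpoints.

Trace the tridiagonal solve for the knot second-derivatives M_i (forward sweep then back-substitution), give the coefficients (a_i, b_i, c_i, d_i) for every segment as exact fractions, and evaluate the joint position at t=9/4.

Δ: Δ0=-4/3, Δ1=1, Δ2=-5
row 1: diag=10, rhs=14; c'=1/5, d'=7/5
row 2: denom=6−2·1/5=28/5; d'=(-36−2·7/5)/(28/5)=-97/14
back: M2=-97/14
back: M1=7/5−1/5·-97/14=39/14
M: M0=0, M1=39/14, M2=-97/14, M3=0
seg 0: a=5, c=M0/2=0, d=(M1−M0)/(6·3)=13/84, b=Δ0−h0·(2M0+M1)/6=-229/84
seg 1: a=1, c=M1/2=39/28, d=(M2−M1)/(6·2)=-17/21, b=Δ1−h1·(2M1+M2)/6=61/42
seg 2: a=3, c=M2/2=-97/28, d=(M3−M2)/(6·1)=97/84, b=Δ2−h2·(2M2+M3)/6=-113/42
t_q=9/4 → seg 0, τ=9/4; S=5+-229/84·τ+0·τ²+13/84·τ³=161/256

  seg 0: a=5 b=-229/84 c=0 d=13/84
  seg 1: a=1 b=61/42 c=39/28 d=-17/21
  seg 2: a=3 b=-113/42 c=-97/28 d=97/84
S(9/4) = 161/256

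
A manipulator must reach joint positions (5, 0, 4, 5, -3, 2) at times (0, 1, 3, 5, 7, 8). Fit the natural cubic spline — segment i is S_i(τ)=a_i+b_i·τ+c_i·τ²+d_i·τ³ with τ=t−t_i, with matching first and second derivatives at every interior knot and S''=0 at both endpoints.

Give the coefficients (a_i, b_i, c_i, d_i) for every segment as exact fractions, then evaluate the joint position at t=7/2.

  seg 0: a=5 b=-1401/224 c=0 d=281/224
  seg 1: a=0 b=-279/112 c=843/224 d=-85/112
  seg 2: a=4 b=387/112 c=-177/224 d=-11/32
  seg 3: a=5 b=-429/112 c=-639/224 d=155/112
  seg 4: a=-3 b=153/112 c=1221/224 d=-407/224
S(7/2) = 9833/1792

Δ: Δ0=-5, Δ1=2, Δ2=1/2, Δ3=-4, Δ4=5
row 1: diag=6, rhs=42; c'=1/3, d'=7
row 2: denom=8−2·1/3=22/3; d'=(-9−2·7)/(22/3)=-69/22
row 3: denom=8−2·3/11=82/11; d'=(-27−2·-69/22)/(82/11)=-114/41
row 4: denom=6−2·11/41=224/41; d'=(54−2·-114/41)/(224/41)=1221/112
back: M4=1221/112
back: M3=-114/41−11/41·1221/112=-639/112
back: M2=-69/22−3/11·-639/112=-177/112
back: M1=7−1/3·-177/112=843/112
M: M0=0, M1=843/112, M2=-177/112, M3=-639/112, M4=1221/112, M5=0
seg 0: a=5, c=M0/2=0, d=(M1−M0)/(6·1)=281/224, b=Δ0−h0·(2M0+M1)/6=-1401/224
seg 1: a=0, c=M1/2=843/224, d=(M2−M1)/(6·2)=-85/112, b=Δ1−h1·(2M1+M2)/6=-279/112
seg 2: a=4, c=M2/2=-177/224, d=(M3−M2)/(6·2)=-11/32, b=Δ2−h2·(2M2+M3)/6=387/112
seg 3: a=5, c=M3/2=-639/224, d=(M4−M3)/(6·2)=155/112, b=Δ3−h3·(2M3+M4)/6=-429/112
seg 4: a=-3, c=M4/2=1221/224, d=(M5−M4)/(6·1)=-407/224, b=Δ4−h4·(2M4+M5)/6=153/112
t_q=7/2 → seg 2, τ=1/2; S=4+387/112·τ+-177/224·τ²+-11/32·τ³=9833/1792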